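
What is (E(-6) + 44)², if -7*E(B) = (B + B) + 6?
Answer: 98596/49 ≈ 2012.2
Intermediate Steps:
E(B) = -6/7 - 2*B/7 (E(B) = -((B + B) + 6)/7 = -(2*B + 6)/7 = -(6 + 2*B)/7 = -6/7 - 2*B/7)
(E(-6) + 44)² = ((-6/7 - 2/7*(-6)) + 44)² = ((-6/7 + 12/7) + 44)² = (6/7 + 44)² = (314/7)² = 98596/49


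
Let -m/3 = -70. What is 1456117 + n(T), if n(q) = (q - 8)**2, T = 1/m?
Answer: 64217578741/44100 ≈ 1.4562e+6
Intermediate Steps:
m = 210 (m = -3*(-70) = 210)
T = 1/210 ≈ 0.0047619
n(q) = (-8 + q)**2
1456117 + n(T) = 1456117 + (-8 + 1/210)**2 = 1456117 + (-1679/210)**2 = 1456117 + 2819041/44100 = 64217578741/44100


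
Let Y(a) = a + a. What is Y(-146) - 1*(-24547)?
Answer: 24255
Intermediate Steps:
Y(a) = 2*a
Y(-146) - 1*(-24547) = 2*(-146) - 1*(-24547) = -292 + 24547 = 24255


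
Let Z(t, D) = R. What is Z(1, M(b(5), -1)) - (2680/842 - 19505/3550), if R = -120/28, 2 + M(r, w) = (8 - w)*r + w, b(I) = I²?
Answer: -4130853/2092370 ≈ -1.9742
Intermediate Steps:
M(r, w) = -2 + w + r*(8 - w) (M(r, w) = -2 + ((8 - w)*r + w) = -2 + (r*(8 - w) + w) = -2 + (w + r*(8 - w)) = -2 + w + r*(8 - w))
R = -30/7 (R = -120*1/28 = -30/7 ≈ -4.2857)
Z(t, D) = -30/7
Z(1, M(b(5), -1)) - (2680/842 - 19505/3550) = -30/7 - (2680/842 - 19505/3550) = -30/7 - (2680*(1/842) - 19505*1/3550) = -30/7 - (1340/421 - 3901/710) = -30/7 - 1*(-690921/298910) = -30/7 + 690921/298910 = -4130853/2092370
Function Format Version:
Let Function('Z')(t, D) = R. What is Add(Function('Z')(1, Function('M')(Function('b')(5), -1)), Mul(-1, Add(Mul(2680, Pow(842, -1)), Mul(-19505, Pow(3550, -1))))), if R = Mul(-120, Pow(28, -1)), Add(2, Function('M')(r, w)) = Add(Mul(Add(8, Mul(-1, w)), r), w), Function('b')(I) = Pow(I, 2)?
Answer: Rational(-4130853, 2092370) ≈ -1.9742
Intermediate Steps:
Function('M')(r, w) = Add(-2, w, Mul(r, Add(8, Mul(-1, w)))) (Function('M')(r, w) = Add(-2, Add(Mul(Add(8, Mul(-1, w)), r), w)) = Add(-2, Add(Mul(r, Add(8, Mul(-1, w))), w)) = Add(-2, Add(w, Mul(r, Add(8, Mul(-1, w))))) = Add(-2, w, Mul(r, Add(8, Mul(-1, w)))))
R = Rational(-30, 7) (R = Mul(-120, Rational(1, 28)) = Rational(-30, 7) ≈ -4.2857)
Function('Z')(t, D) = Rational(-30, 7)
Add(Function('Z')(1, Function('M')(Function('b')(5), -1)), Mul(-1, Add(Mul(2680, Pow(842, -1)), Mul(-19505, Pow(3550, -1))))) = Add(Rational(-30, 7), Mul(-1, Add(Mul(2680, Pow(842, -1)), Mul(-19505, Pow(3550, -1))))) = Add(Rational(-30, 7), Mul(-1, Add(Mul(2680, Rational(1, 842)), Mul(-19505, Rational(1, 3550))))) = Add(Rational(-30, 7), Mul(-1, Add(Rational(1340, 421), Rational(-3901, 710)))) = Add(Rational(-30, 7), Mul(-1, Rational(-690921, 298910))) = Add(Rational(-30, 7), Rational(690921, 298910)) = Rational(-4130853, 2092370)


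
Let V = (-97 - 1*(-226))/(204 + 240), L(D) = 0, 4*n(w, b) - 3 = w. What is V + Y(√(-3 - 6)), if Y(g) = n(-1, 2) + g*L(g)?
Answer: 117/148 ≈ 0.79054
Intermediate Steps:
n(w, b) = ¾ + w/4
V = 43/148 (V = (-97 + 226)/444 = 129*(1/444) = 43/148 ≈ 0.29054)
Y(g) = ½ (Y(g) = (¾ + (¼)*(-1)) + g*0 = (¾ - ¼) + 0 = ½ + 0 = ½)
V + Y(√(-3 - 6)) = 43/148 + ½ = 117/148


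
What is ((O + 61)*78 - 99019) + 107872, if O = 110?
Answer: 22191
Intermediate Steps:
((O + 61)*78 - 99019) + 107872 = ((110 + 61)*78 - 99019) + 107872 = (171*78 - 99019) + 107872 = (13338 - 99019) + 107872 = -85681 + 107872 = 22191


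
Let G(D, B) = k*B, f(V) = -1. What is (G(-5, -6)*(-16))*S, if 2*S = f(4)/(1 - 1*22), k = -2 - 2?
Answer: -64/7 ≈ -9.1429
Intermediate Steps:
k = -4
G(D, B) = -4*B
S = 1/42 (S = (-1/(1 - 1*22))/2 = (-1/(1 - 22))/2 = (-1/(-21))/2 = (-1*(-1/21))/2 = (½)*(1/21) = 1/42 ≈ 0.023810)
(G(-5, -6)*(-16))*S = (-4*(-6)*(-16))*(1/42) = (24*(-16))*(1/42) = -384*1/42 = -64/7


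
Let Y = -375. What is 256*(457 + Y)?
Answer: 20992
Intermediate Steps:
256*(457 + Y) = 256*(457 - 375) = 256*82 = 20992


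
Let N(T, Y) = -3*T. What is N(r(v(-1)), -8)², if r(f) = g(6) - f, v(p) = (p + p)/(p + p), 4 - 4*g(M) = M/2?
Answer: 81/16 ≈ 5.0625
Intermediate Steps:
g(M) = 1 - M/8 (g(M) = 1 - M/(4*2) = 1 - M/8)
v(p) = 1 (v(p) = (2*p)/((2*p)) = (2*p)*(1/(2*p)) = 1)
r(f) = ¼ - f (r(f) = (1 - ⅛*6) - f = (1 - ¾) - f = ¼ - f)
N(r(v(-1)), -8)² = (-3*(¼ - 1*1))² = (-3*(¼ - 1))² = (-3*(-¾))² = (9/4)² = 81/16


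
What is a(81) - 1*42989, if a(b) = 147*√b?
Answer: -41666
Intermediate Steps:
a(81) - 1*42989 = 147*√81 - 1*42989 = 147*9 - 42989 = 1323 - 42989 = -41666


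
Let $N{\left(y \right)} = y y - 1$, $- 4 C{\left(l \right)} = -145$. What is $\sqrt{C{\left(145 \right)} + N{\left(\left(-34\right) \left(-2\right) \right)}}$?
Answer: $\frac{\sqrt{18637}}{2} \approx 68.259$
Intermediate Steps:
$C{\left(l \right)} = \frac{145}{4}$ ($C{\left(l \right)} = \left(- \frac{1}{4}\right) \left(-145\right) = \frac{145}{4}$)
$N{\left(y \right)} = -1 + y^{2}$ ($N{\left(y \right)} = y^{2} - 1 = -1 + y^{2}$)
$\sqrt{C{\left(145 \right)} + N{\left(\left(-34\right) \left(-2\right) \right)}} = \sqrt{\frac{145}{4} - \left(1 - \left(\left(-34\right) \left(-2\right)\right)^{2}\right)} = \sqrt{\frac{145}{4} - \left(1 - 68^{2}\right)} = \sqrt{\frac{145}{4} + \left(-1 + 4624\right)} = \sqrt{\frac{145}{4} + 4623} = \sqrt{\frac{18637}{4}} = \frac{\sqrt{18637}}{2}$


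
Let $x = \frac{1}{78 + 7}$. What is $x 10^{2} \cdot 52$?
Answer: $\frac{1040}{17} \approx 61.176$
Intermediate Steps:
$x = \frac{1}{85} \approx 0.011765$
$x 10^{2} \cdot 52 = \frac{10^{2}}{85} \cdot 52 = \frac{1}{85} \cdot 100 \cdot 52 = \frac{20}{17} \cdot 52 = \frac{1040}{17}$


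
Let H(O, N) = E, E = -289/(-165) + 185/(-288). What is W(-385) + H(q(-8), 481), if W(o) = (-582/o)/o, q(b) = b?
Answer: 47180839/42688800 ≈ 1.1052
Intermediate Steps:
E = 17569/15840 (E = -289*(-1/165) + 185*(-1/288) = 289/165 - 185/288 = 17569/15840 ≈ 1.1092)
W(o) = -582/o²
H(O, N) = 17569/15840
W(-385) + H(q(-8), 481) = -582/(-385)² + 17569/15840 = -582*1/148225 + 17569/15840 = -582/148225 + 17569/15840 = 47180839/42688800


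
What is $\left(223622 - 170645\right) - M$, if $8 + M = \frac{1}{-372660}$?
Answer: $\frac{19745390101}{372660} \approx 52985.0$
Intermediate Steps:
$M = - \frac{2981281}{372660}$ ($M = -8 + \frac{1}{-372660} = -8 - \frac{1}{372660} = - \frac{2981281}{372660} \approx -8.0$)
$\left(223622 - 170645\right) - M = \left(223622 - 170645\right) - - \frac{2981281}{372660} = 52977 + \frac{2981281}{372660} = \frac{19745390101}{372660}$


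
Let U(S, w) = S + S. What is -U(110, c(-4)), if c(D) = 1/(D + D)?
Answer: -220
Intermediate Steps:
c(D) = 1/(2*D)
U(S, w) = 2*S
-U(110, c(-4)) = -2*110 = -1*220 = -220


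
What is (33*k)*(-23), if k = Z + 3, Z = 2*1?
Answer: -3795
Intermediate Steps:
Z = 2
k = 5 (k = 2 + 3 = 5)
(33*k)*(-23) = (33*5)*(-23) = 165*(-23) = -3795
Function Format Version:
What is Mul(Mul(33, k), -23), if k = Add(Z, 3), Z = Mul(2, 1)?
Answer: -3795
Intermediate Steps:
Z = 2
k = 5 (k = Add(2, 3) = 5)
Mul(Mul(33, k), -23) = Mul(Mul(33, 5), -23) = Mul(165, -23) = -3795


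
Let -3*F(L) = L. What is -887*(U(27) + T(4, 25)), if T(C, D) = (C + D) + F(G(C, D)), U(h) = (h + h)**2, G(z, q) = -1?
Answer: -7837532/3 ≈ -2.6125e+6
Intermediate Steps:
F(L) = -L/3
U(h) = 4*h**2 (U(h) = (2*h)**2 = 4*h**2)
T(C, D) = 1/3 + C + D (T(C, D) = (C + D) - 1/3*(-1) = (C + D) + 1/3 = 1/3 + C + D)
-887*(U(27) + T(4, 25)) = -887*(4*27**2 + (1/3 + 4 + 25)) = -887*(4*729 + 88/3) = -887*(2916 + 88/3) = -887*8836/3 = -7837532/3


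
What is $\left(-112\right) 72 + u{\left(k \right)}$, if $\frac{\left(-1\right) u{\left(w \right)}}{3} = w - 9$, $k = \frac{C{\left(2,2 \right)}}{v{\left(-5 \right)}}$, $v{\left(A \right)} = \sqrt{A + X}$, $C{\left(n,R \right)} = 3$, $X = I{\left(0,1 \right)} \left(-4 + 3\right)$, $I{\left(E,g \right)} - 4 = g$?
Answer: $-8037 + \frac{9 i \sqrt{10}}{10} \approx -8037.0 + 2.8461 i$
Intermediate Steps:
$I{\left(E,g \right)} = 4 + g$
$X = -5$ ($X = \left(4 + 1\right) \left(-4 + 3\right) = 5 \left(-1\right) = -5$)
$v{\left(A \right)} = \sqrt{-5 + A}$ ($v{\left(A \right)} = \sqrt{A - 5} = \sqrt{-5 + A}$)
$k = - \frac{3 i \sqrt{10}}{10}$ ($k = \frac{3}{\sqrt{-5 - 5}} = \frac{3}{\sqrt{-10}} = \frac{3}{i \sqrt{10}} = 3 \left(- \frac{i \sqrt{10}}{10}\right) = - \frac{3 i \sqrt{10}}{10} \approx - 0.94868 i$)
$u{\left(w \right)} = 27 - 3 w$ ($u{\left(w \right)} = - 3 \left(w - 9\right) = - 3 \left(-9 + w\right) = 27 - 3 w$)
$\left(-112\right) 72 + u{\left(k \right)} = \left(-112\right) 72 + \left(27 - 3 \left(- \frac{3 i \sqrt{10}}{10}\right)\right) = -8064 + \left(27 + \frac{9 i \sqrt{10}}{10}\right) = -8037 + \frac{9 i \sqrt{10}}{10}$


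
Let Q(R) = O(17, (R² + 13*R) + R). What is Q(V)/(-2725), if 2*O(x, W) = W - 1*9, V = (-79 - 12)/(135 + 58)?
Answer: 286421/101503525 ≈ 0.0028218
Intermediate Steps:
V = -91/193 ≈ -0.47150
O(x, W) = -9/2 + W/2 (O(x, W) = (W - 1*9)/2 = (W - 9)/2 = (-9 + W)/2 = -9/2 + W/2)
Q(R) = -9/2 + R²/2 + 7*R (Q(R) = -9/2 + ((R² + 13*R) + R)/2 = -9/2 + (R² + 14*R)/2 = -9/2 + (R²/2 + 7*R) = -9/2 + R²/2 + 7*R)
Q(V)/(-2725) = (-9/2 + (½)*(-91/193)*(14 - 91/193))/(-2725) = (-9/2 + (½)*(-91/193)*(2611/193))*(-1/2725) = (-9/2 - 237601/74498)*(-1/2725) = -286421/37249*(-1/2725) = 286421/101503525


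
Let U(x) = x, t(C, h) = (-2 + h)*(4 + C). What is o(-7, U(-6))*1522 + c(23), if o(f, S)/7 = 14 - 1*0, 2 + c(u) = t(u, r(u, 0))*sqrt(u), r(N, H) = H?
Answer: 149154 - 54*sqrt(23) ≈ 1.4890e+5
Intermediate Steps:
c(u) = -2 + sqrt(u)*(-8 - 2*u) (c(u) = -2 + (-8 - 2*u + 4*0 + u*0)*sqrt(u) = -2 + (-8 - 2*u + 0 + 0)*sqrt(u) = -2 + (-8 - 2*u)*sqrt(u) = -2 + sqrt(u)*(-8 - 2*u))
o(f, S) = 98 (o(f, S) = 7*(14 - 1*0) = 7*(14 + 0) = 7*14 = 98)
o(-7, U(-6))*1522 + c(23) = 98*1522 + (-2 + 2*sqrt(23)*(-4 - 1*23)) = 149156 + (-2 + 2*sqrt(23)*(-4 - 23)) = 149156 + (-2 + 2*sqrt(23)*(-27)) = 149156 + (-2 - 54*sqrt(23)) = 149154 - 54*sqrt(23)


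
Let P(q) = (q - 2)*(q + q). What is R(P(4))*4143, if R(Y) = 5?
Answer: 20715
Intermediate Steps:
P(q) = 2*q*(-2 + q) (P(q) = (-2 + q)*(2*q) = 2*q*(-2 + q))
R(P(4))*4143 = 5*4143 = 20715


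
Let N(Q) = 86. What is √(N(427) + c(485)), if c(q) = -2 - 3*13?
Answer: 3*√5 ≈ 6.7082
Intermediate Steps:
c(q) = -41 (c(q) = -2 - 39 = -41)
√(N(427) + c(485)) = √(86 - 41) = √45 = 3*√5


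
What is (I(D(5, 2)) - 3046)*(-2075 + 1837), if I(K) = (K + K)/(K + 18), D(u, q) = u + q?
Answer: 18120368/25 ≈ 7.2482e+5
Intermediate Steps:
D(u, q) = q + u
I(K) = 2*K/(18 + K) (I(K) = (2*K)/(18 + K) = 2*K/(18 + K))
(I(D(5, 2)) - 3046)*(-2075 + 1837) = (2*(2 + 5)/(18 + (2 + 5)) - 3046)*(-2075 + 1837) = (2*7/(18 + 7) - 3046)*(-238) = (2*7/25 - 3046)*(-238) = (2*7*(1/25) - 3046)*(-238) = (14/25 - 3046)*(-238) = -76136/25*(-238) = 18120368/25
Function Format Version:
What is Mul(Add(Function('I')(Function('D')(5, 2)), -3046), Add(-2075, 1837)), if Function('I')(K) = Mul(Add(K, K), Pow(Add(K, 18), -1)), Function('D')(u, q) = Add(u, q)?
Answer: Rational(18120368, 25) ≈ 7.2482e+5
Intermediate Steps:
Function('D')(u, q) = Add(q, u)
Function('I')(K) = Mul(2, K, Pow(Add(18, K), -1)) (Function('I')(K) = Mul(Mul(2, K), Pow(Add(18, K), -1)) = Mul(2, K, Pow(Add(18, K), -1)))
Mul(Add(Function('I')(Function('D')(5, 2)), -3046), Add(-2075, 1837)) = Mul(Add(Mul(2, Add(2, 5), Pow(Add(18, Add(2, 5)), -1)), -3046), Add(-2075, 1837)) = Mul(Add(Mul(2, 7, Pow(Add(18, 7), -1)), -3046), -238) = Mul(Add(Mul(2, 7, Pow(25, -1)), -3046), -238) = Mul(Add(Mul(2, 7, Rational(1, 25)), -3046), -238) = Mul(Add(Rational(14, 25), -3046), -238) = Mul(Rational(-76136, 25), -238) = Rational(18120368, 25)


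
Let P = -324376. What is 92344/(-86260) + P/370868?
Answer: -3889256772/1999442105 ≈ -1.9452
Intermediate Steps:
92344/(-86260) + P/370868 = 92344/(-86260) - 324376/370868 = 92344*(-1/86260) - 324376*1/370868 = -23086/21565 - 81094/92717 = -3889256772/1999442105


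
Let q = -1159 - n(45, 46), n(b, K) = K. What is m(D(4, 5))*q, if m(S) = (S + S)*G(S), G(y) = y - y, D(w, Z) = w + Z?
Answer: 0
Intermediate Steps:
D(w, Z) = Z + w
G(y) = 0
m(S) = 0 (m(S) = (S + S)*0 = (2*S)*0 = 0)
q = -1205 (q = -1159 - 1*46 = -1159 - 46 = -1205)
m(D(4, 5))*q = 0*(-1205) = 0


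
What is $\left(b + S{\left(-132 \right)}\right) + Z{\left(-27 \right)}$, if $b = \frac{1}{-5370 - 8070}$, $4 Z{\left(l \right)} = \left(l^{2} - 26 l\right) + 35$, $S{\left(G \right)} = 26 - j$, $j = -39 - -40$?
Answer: $\frac{5261759}{13440} \approx 391.5$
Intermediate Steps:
$j = 1$ ($j = -39 + 40 = 1$)
$S{\left(G \right)} = 25$ ($S{\left(G \right)} = 26 - 1 = 25$)
$Z{\left(l \right)} = \frac{35}{4} - \frac{13 l}{2} + \frac{l^{2}}{4}$ ($Z{\left(l \right)} = \frac{\left(l^{2} - 26 l\right) + 35}{4} = \frac{35 + l^{2} - 26 l}{4} = \frac{35}{4} - \frac{13 l}{2} + \frac{l^{2}}{4}$)
$b = - \frac{1}{13440}$ ($b = \frac{1}{-13440} = - \frac{1}{13440} \approx -7.4405 \cdot 10^{-5}$)
$\left(b + S{\left(-132 \right)}\right) + Z{\left(-27 \right)} = \left(- \frac{1}{13440} + 25\right) + \left(\frac{35}{4} - - \frac{351}{2} + \frac{\left(-27\right)^{2}}{4}\right) = \frac{335999}{13440} + \left(\frac{35}{4} + \frac{351}{2} + \frac{1}{4} \cdot 729\right) = \frac{335999}{13440} + \left(\frac{35}{4} + \frac{351}{2} + \frac{729}{4}\right) = \frac{335999}{13440} + \frac{733}{2} = \frac{5261759}{13440}$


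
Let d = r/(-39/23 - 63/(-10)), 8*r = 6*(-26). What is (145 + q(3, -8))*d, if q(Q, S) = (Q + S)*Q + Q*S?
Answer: -158470/353 ≈ -448.92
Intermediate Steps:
r = -39/2 (r = (6*(-26))/8 = (1/8)*(-156) = -39/2 ≈ -19.500)
q(Q, S) = Q*S + Q*(Q + S) (q(Q, S) = Q*(Q + S) + Q*S = Q*S + Q*(Q + S))
d = -1495/353 (d = -39/(2*(-39/23 - 63/(-10))) = -39/(2*(-39*1/23 - 63*(-1/10))) = -39/(2*(-39/23 + 63/10)) = -39/(2*1059/230) = -39/2*230/1059 = -1495/353 ≈ -4.2351)
(145 + q(3, -8))*d = (145 + 3*(3 + 2*(-8)))*(-1495/353) = (145 + 3*(3 - 16))*(-1495/353) = (145 + 3*(-13))*(-1495/353) = (145 - 39)*(-1495/353) = 106*(-1495/353) = -158470/353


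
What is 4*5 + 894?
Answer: 914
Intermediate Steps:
4*5 + 894 = 20 + 894 = 914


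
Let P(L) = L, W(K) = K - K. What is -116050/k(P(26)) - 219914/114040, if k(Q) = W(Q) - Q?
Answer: 3307156059/741260 ≈ 4461.5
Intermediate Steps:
W(K) = 0
k(Q) = -Q (k(Q) = 0 - Q = -Q)
-116050/k(P(26)) - 219914/114040 = -116050/((-1*26)) - 219914/114040 = -116050/(-26) - 219914*1/114040 = -116050*(-1/26) - 109957/57020 = 58025/13 - 109957/57020 = 3307156059/741260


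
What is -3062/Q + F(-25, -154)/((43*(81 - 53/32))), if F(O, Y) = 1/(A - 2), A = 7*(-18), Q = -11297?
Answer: 1337188599/4933490276 ≈ 0.27104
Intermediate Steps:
A = -126
F(O, Y) = -1/128 (F(O, Y) = 1/(-126 - 2) = 1/(-128) = -1/128)
-3062/Q + F(-25, -154)/((43*(81 - 53/32))) = -3062/(-11297) - 1/(43*(81 - 53/32))/128 = -3062*(-1/11297) - 1/(43*(81 - 53*1/32))/128 = 3062/11297 - 1/(43*(81 - 53/32))/128 = 3062/11297 - 1/(128*(43*(2539/32))) = 3062/11297 - 1/(128*109177/32) = 3062/11297 - 1/128*32/109177 = 3062/11297 - 1/436708 = 1337188599/4933490276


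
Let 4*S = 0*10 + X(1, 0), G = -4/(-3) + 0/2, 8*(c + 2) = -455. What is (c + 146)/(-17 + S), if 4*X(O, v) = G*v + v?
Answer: -41/8 ≈ -5.1250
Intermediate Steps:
c = -471/8 (c = -2 + (⅛)*(-455) = -2 - 455/8 = -471/8 ≈ -58.875)
G = 4/3 (G = -4*(-⅓) + 0*(½) = 4/3 + 0 = 4/3 ≈ 1.3333)
X(O, v) = 7*v/12 (X(O, v) = (4*v/3 + v)/4 = (7*v/3)/4 = 7*v/12)
S = 0 (S = (0*10 + (7/12)*0)/4 = (0 + 0)/4 = (¼)*0 = 0)
(c + 146)/(-17 + S) = (-471/8 + 146)/(-17 + 0) = (697/8)/(-17) = (697/8)*(-1/17) = -41/8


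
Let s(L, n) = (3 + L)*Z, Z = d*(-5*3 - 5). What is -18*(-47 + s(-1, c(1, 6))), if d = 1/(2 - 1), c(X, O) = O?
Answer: 1566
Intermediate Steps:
d = 1 (d = 1/1 = 1)
Z = -20 (Z = 1*(-5*3 - 5) = 1*(-15 - 5) = 1*(-20) = -20)
s(L, n) = -60 - 20*L (s(L, n) = (3 + L)*(-20) = -60 - 20*L)
-18*(-47 + s(-1, c(1, 6))) = -18*(-47 + (-60 - 20*(-1))) = -18*(-47 + (-60 + 20)) = -18*(-47 - 40) = -18*(-87) = 1566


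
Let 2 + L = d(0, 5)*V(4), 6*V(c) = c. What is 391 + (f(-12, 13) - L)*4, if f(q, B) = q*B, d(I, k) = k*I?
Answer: -225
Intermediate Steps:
d(I, k) = I*k
V(c) = c/6
f(q, B) = B*q
L = -2 (L = -2 + (0*5)*((⅙)*4) = -2 + 0*(⅔) = -2 + 0 = -2)
391 + (f(-12, 13) - L)*4 = 391 + (13*(-12) - 1*(-2))*4 = 391 + (-156 + 2)*4 = 391 - 154*4 = 391 - 616 = -225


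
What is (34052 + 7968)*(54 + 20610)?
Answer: 868301280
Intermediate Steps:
(34052 + 7968)*(54 + 20610) = 42020*20664 = 868301280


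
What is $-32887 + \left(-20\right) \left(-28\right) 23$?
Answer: $-20007$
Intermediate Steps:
$-32887 + \left(-20\right) \left(-28\right) 23 = -32887 + 560 \cdot 23 = -32887 + 12880 = -20007$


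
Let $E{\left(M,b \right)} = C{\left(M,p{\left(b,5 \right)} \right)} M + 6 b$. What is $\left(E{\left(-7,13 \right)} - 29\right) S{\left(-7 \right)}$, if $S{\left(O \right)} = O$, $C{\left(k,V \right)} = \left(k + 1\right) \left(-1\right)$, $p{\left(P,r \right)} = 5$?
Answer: $-49$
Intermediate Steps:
$C{\left(k,V \right)} = -1 - k$ ($C{\left(k,V \right)} = \left(1 + k\right) \left(-1\right) = -1 - k$)
$E{\left(M,b \right)} = 6 b + M \left(-1 - M\right)$ ($E{\left(M,b \right)} = \left(-1 - M\right) M + 6 b = M \left(-1 - M\right) + 6 b = 6 b + M \left(-1 - M\right)$)
$\left(E{\left(-7,13 \right)} - 29\right) S{\left(-7 \right)} = \left(\left(6 \cdot 13 - - 7 \left(1 - 7\right)\right) - 29\right) \left(-7\right) = \left(\left(78 - \left(-7\right) \left(-6\right)\right) - 29\right) \left(-7\right) = \left(\left(78 - 42\right) - 29\right) \left(-7\right) = \left(36 - 29\right) \left(-7\right) = 7 \left(-7\right) = -49$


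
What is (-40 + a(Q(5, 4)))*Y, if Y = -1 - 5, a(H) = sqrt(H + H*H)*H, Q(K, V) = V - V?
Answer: 240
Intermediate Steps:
Q(K, V) = 0
a(H) = H*sqrt(H + H**2) (a(H) = sqrt(H + H**2)*H = H*sqrt(H + H**2))
Y = -6
(-40 + a(Q(5, 4)))*Y = (-40 + 0*sqrt(0*(1 + 0)))*(-6) = (-40 + 0*sqrt(0*1))*(-6) = (-40 + 0*sqrt(0))*(-6) = (-40 + 0*0)*(-6) = (-40 + 0)*(-6) = -40*(-6) = 240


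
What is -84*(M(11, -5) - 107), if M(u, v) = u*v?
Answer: 13608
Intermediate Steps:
-84*(M(11, -5) - 107) = -84*(11*(-5) - 107) = -84*(-55 - 107) = -84*(-162) = 13608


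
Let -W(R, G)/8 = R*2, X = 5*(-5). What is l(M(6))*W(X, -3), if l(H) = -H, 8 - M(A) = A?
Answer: -800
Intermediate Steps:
X = -25
M(A) = 8 - A
W(R, G) = -16*R (W(R, G) = -8*R*2 = -16*R)
l(M(6))*W(X, -3) = (-(8 - 1*6))*(-16*(-25)) = -(8 - 6)*400 = -1*2*400 = -2*400 = -800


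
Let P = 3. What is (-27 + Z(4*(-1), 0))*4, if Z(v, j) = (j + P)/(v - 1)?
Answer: -552/5 ≈ -110.40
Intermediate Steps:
Z(v, j) = (3 + j)/(-1 + v) (Z(v, j) = (j + 3)/(v - 1) = (3 + j)/(-1 + v))
(-27 + Z(4*(-1), 0))*4 = (-27 + (3 + 0)/(-1 + 4*(-1)))*4 = (-27 + 3/(-1 - 4))*4 = (-27 + 3/(-5))*4 = (-27 - ⅕*3)*4 = (-27 - ⅗)*4 = -138/5*4 = -552/5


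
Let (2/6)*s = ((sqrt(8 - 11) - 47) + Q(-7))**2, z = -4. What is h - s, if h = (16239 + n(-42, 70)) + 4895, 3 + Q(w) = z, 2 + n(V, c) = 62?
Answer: 12455 + 324*I*sqrt(3) ≈ 12455.0 + 561.18*I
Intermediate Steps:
n(V, c) = 60 (n(V, c) = -2 + 62 = 60)
Q(w) = -7 (Q(w) = -3 - 4 = -7)
h = 21194 (h = (16239 + 60) + 4895 = 16299 + 4895 = 21194)
s = 3*(-54 + I*sqrt(3))**2 (s = 3*((sqrt(8 - 11) - 47) - 7)**2 = 3*((sqrt(-3) - 47) - 7)**2 = 3*((I*sqrt(3) - 47) - 7)**2 = 3*((-47 + I*sqrt(3)) - 7)**2 = 3*(-54 + I*sqrt(3))**2 ≈ 8739.0 - 561.18*I)
h - s = 21194 - (8739 - 324*I*sqrt(3)) = 21194 + (-8739 + 324*I*sqrt(3)) = 12455 + 324*I*sqrt(3)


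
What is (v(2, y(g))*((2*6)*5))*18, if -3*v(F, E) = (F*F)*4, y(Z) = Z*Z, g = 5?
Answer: -5760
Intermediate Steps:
y(Z) = Z**2
v(F, E) = -4*F**2/3 (v(F, E) = -F*F*4/3 = -F**2*4/3 = -4*F**2/3)
(v(2, y(g))*((2*6)*5))*18 = ((-4/3*2**2)*((2*6)*5))*18 = ((-4/3*4)*(12*5))*18 = -16/3*60*18 = -320*18 = -5760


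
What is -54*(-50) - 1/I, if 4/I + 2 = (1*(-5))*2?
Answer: 2703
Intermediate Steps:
I = -1/3 (I = 4/(-2 + (1*(-5))*2) = 4/(-2 - 5*2) = 4/(-2 - 10) = 4/(-12) = 4*(-1/12) = -1/3 ≈ -0.33333)
-54*(-50) - 1/I = -54*(-50) - 1/(-1/3) = 2700 - 1*(-3) = 2700 + 3 = 2703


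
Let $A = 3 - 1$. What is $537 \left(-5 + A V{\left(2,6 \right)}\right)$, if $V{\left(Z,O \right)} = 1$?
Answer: $-1611$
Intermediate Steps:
$A = 2$
$537 \left(-5 + A V{\left(2,6 \right)}\right) = 537 \left(-5 + 2 \cdot 1\right) = 537 \left(-5 + 2\right) = 537 \left(-3\right) = -1611$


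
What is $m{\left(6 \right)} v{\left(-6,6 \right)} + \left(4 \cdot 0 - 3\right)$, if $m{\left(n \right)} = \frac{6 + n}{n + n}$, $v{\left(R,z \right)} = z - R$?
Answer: $9$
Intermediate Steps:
$m{\left(n \right)} = \frac{6 + n}{2 n}$
$m{\left(6 \right)} v{\left(-6,6 \right)} + \left(4 \cdot 0 - 3\right) = \frac{6 + 6}{2 \cdot 6} \left(6 - -6\right) + \left(4 \cdot 0 - 3\right) = \frac{1}{2} \cdot \frac{1}{6} \cdot 12 \left(6 + 6\right) + \left(0 - 3\right) = 1 \cdot 12 - 3 = 12 - 3 = 9$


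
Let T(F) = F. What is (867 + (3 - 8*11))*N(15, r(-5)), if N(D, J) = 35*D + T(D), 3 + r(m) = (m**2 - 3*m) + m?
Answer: 422280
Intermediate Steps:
r(m) = -3 + m**2 - 2*m (r(m) = -3 + ((m**2 - 3*m) + m) = -3 + (m**2 - 2*m) = -3 + m**2 - 2*m)
N(D, J) = 36*D (N(D, J) = 35*D + D = 36*D)
(867 + (3 - 8*11))*N(15, r(-5)) = (867 + (3 - 8*11))*(36*15) = (867 + (3 - 88))*540 = (867 - 85)*540 = 782*540 = 422280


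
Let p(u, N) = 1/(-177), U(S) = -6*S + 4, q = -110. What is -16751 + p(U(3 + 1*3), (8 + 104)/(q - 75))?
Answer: -2964928/177 ≈ -16751.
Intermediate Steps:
U(S) = 4 - 6*S
p(u, N) = -1/177
-16751 + p(U(3 + 1*3), (8 + 104)/(q - 75)) = -16751 - 1/177 = -2964928/177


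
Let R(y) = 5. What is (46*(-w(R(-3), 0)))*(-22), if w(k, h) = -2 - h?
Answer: -2024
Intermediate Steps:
(46*(-w(R(-3), 0)))*(-22) = (46*(-(-2 - 1*0)))*(-22) = (46*(-(-2 + 0)))*(-22) = (46*(-1*(-2)))*(-22) = (46*2)*(-22) = 92*(-22) = -2024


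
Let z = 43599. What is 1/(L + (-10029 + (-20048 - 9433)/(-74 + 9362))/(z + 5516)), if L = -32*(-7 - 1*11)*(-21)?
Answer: -13823640/167213573041 ≈ -8.2671e-5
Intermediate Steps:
L = -12096 (L = -32*(-7 - 11)*(-21) = -32*(-18)*(-21) = 576*(-21) = -12096)
1/(L + (-10029 + (-20048 - 9433)/(-74 + 9362))/(z + 5516)) = 1/(-12096 + (-10029 + (-20048 - 9433)/(-74 + 9362))/(43599 + 5516)) = 1/(-12096 + (-10029 - 29481/9288)/49115) = 1/(-12096 + (-10029 - 29481*1/9288)*(1/49115)) = 1/(-12096 + (-10029 - 9827/3096)*(1/49115)) = 1/(-12096 - 31059611/3096*1/49115) = 1/(-12096 - 2823601/13823640) = 1/(-167213573041/13823640) = -13823640/167213573041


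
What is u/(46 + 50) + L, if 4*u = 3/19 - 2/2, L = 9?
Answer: 4103/456 ≈ 8.9978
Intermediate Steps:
u = -4/19 (u = (3/19 - 2/2)/4 = (3*(1/19) - 2*½)/4 = (3/19 - 1)/4 = (¼)*(-16/19) = -4/19 ≈ -0.21053)
u/(46 + 50) + L = -4/(19*(46 + 50)) + 9 = -4/19/96 + 9 = -4/19*1/96 + 9 = -1/456 + 9 = 4103/456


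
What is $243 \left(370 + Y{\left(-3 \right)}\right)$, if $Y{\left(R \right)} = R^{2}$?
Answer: $92097$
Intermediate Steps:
$243 \left(370 + Y{\left(-3 \right)}\right) = 243 \left(370 + \left(-3\right)^{2}\right) = 243 \left(370 + 9\right) = 243 \cdot 379 = 92097$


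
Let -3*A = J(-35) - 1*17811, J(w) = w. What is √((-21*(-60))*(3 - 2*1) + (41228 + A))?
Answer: √435930/3 ≈ 220.08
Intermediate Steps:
A = 17846/3 (A = -(-35 - 1*17811)/3 = -(-35 - 17811)/3 = -⅓*(-17846) = 17846/3 ≈ 5948.7)
√((-21*(-60))*(3 - 2*1) + (41228 + A)) = √((-21*(-60))*(3 - 2*1) + (41228 + 17846/3)) = √(1260*(3 - 2) + 141530/3) = √(1260*1 + 141530/3) = √(1260 + 141530/3) = √(145310/3) = √435930/3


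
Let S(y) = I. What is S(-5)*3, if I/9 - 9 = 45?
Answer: 1458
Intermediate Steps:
I = 486 (I = 81 + 9*45 = 81 + 405 = 486)
S(y) = 486
S(-5)*3 = 486*3 = 1458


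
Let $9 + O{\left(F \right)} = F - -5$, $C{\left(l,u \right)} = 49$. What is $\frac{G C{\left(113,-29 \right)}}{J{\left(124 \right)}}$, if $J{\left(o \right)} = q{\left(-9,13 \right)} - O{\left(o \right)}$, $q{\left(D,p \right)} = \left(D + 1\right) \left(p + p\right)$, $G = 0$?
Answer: $0$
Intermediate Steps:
$q{\left(D,p \right)} = 2 p \left(1 + D\right)$ ($q{\left(D,p \right)} = \left(1 + D\right) 2 p = 2 p \left(1 + D\right)$)
$O{\left(F \right)} = -4 + F$ ($O{\left(F \right)} = -9 + \left(F - -5\right) = -9 + \left(F + 5\right) = -9 + \left(5 + F\right) = -4 + F$)
$J{\left(o \right)} = -204 - o$ ($J{\left(o \right)} = 2 \cdot 13 \left(1 - 9\right) - \left(-4 + o\right) = 2 \cdot 13 \left(-8\right) - \left(-4 + o\right) = -208 - \left(-4 + o\right) = -204 - o$)
$\frac{G C{\left(113,-29 \right)}}{J{\left(124 \right)}} = \frac{0 \cdot 49}{-204 - 124} = \frac{0}{-204 - 124} = \frac{0}{-328} = 0 \left(- \frac{1}{328}\right) = 0$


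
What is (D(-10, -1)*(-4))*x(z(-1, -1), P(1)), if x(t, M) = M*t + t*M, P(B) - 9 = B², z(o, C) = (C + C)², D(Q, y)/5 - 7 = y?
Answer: -9600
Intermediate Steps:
D(Q, y) = 35 + 5*y
z(o, C) = 4*C² (z(o, C) = (2*C)² = 4*C²)
P(B) = 9 + B²
x(t, M) = 2*M*t (x(t, M) = M*t + M*t = 2*M*t)
(D(-10, -1)*(-4))*x(z(-1, -1), P(1)) = ((35 + 5*(-1))*(-4))*(2*(9 + 1²)*(4*(-1)²)) = ((35 - 5)*(-4))*(2*(9 + 1)*(4*1)) = (30*(-4))*(2*10*4) = -120*80 = -9600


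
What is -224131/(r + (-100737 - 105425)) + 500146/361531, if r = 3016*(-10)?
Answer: 199225807573/85437728982 ≈ 2.3318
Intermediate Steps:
r = -30160
-224131/(r + (-100737 - 105425)) + 500146/361531 = -224131/(-30160 + (-100737 - 105425)) + 500146/361531 = -224131/(-30160 - 206162) + 500146*(1/361531) = -224131/(-236322) + 500146/361531 = -224131*(-1/236322) + 500146/361531 = 224131/236322 + 500146/361531 = 199225807573/85437728982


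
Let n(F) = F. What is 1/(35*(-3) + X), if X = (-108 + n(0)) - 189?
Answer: -1/402 ≈ -0.0024876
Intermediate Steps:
X = -297 (X = (-108 + 0) - 189 = -108 - 189 = -297)
1/(35*(-3) + X) = 1/(35*(-3) - 297) = 1/(-105 - 297) = 1/(-402) = -1/402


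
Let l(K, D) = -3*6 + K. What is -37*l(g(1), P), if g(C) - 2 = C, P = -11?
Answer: 555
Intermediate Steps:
g(C) = 2 + C
l(K, D) = -18 + K
-37*l(g(1), P) = -37*(-18 + (2 + 1)) = -37*(-18 + 3) = -37*(-15) = 555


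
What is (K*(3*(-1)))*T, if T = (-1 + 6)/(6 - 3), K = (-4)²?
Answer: -80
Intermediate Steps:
K = 16
T = 5/3 ≈ 1.6667
(K*(3*(-1)))*T = (16*(3*(-1)))*(5/3) = (16*(-3))*(5/3) = -48*5/3 = -80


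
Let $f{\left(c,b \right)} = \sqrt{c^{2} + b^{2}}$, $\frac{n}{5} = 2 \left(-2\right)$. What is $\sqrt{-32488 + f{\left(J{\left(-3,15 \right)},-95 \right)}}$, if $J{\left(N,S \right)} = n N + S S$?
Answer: $\sqrt{-32488 + 95 \sqrt{10}} \approx 179.41 i$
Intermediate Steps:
$n = -20$ ($n = 5 \cdot 2 \left(-2\right) = 5 \left(-4\right) = -20$)
$J{\left(N,S \right)} = S^{2} - 20 N$ ($J{\left(N,S \right)} = - 20 N + S S = - 20 N + S^{2} = S^{2} - 20 N$)
$f{\left(c,b \right)} = \sqrt{b^{2} + c^{2}}$
$\sqrt{-32488 + f{\left(J{\left(-3,15 \right)},-95 \right)}} = \sqrt{-32488 + \sqrt{\left(-95\right)^{2} + \left(15^{2} - -60\right)^{2}}} = \sqrt{-32488 + \sqrt{9025 + \left(225 + 60\right)^{2}}} = \sqrt{-32488 + \sqrt{9025 + 285^{2}}} = \sqrt{-32488 + \sqrt{9025 + 81225}} = \sqrt{-32488 + \sqrt{90250}} = \sqrt{-32488 + 95 \sqrt{10}}$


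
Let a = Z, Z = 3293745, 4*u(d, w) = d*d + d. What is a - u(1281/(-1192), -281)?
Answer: 18719854668711/5683456 ≈ 3.2937e+6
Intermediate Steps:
u(d, w) = d/4 + d²/4 (u(d, w) = (d*d + d)/4 = (d² + d)/4 = (d + d²)/4 = d/4 + d²/4)
a = 3293745
a - u(1281/(-1192), -281) = 3293745 - 1281/(-1192)*(1 + 1281/(-1192))/4 = 3293745 - 1281*(-1/1192)*(1 + 1281*(-1/1192))/4 = 3293745 - (-1281)*(1 - 1281/1192)/(4*1192) = 3293745 - (-1281)*(-89)/(4*1192*1192) = 3293745 - 1*114009/5683456 = 3293745 - 114009/5683456 = 18719854668711/5683456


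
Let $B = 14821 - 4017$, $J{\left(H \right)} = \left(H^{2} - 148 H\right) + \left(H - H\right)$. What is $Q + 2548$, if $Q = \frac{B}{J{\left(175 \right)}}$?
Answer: $\frac{12050104}{4725} \approx 2550.3$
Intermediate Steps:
$J{\left(H \right)} = H^{2} - 148 H$ ($J{\left(H \right)} = \left(H^{2} - 148 H\right) + 0 = H^{2} - 148 H$)
$B = 10804$ ($B = 14821 - 4017 = 10804$)
$Q = \frac{10804}{4725}$ ($Q = \frac{10804}{175 \left(-148 + 175\right)} = \frac{10804}{175 \cdot 27} = \frac{10804}{4725} \approx 2.2866$)
$Q + 2548 = \frac{10804}{4725} + 2548 = \frac{12050104}{4725}$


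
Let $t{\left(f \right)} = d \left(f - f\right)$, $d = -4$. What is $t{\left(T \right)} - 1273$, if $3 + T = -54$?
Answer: $-1273$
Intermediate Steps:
$T = -57$ ($T = -3 - 54 = -57$)
$t{\left(f \right)} = 0$ ($t{\left(f \right)} = - 4 \left(f - f\right) = \left(-4\right) 0 = 0$)
$t{\left(T \right)} - 1273 = 0 - 1273 = -1273$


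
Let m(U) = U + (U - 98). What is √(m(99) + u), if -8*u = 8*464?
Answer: 2*I*√91 ≈ 19.079*I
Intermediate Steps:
m(U) = -98 + 2*U (m(U) = U + (-98 + U) = -98 + 2*U)
u = -464 ≈ -464.00
√(m(99) + u) = √((-98 + 2*99) - 464) = √((-98 + 198) - 464) = √(100 - 464) = √(-364) = 2*I*√91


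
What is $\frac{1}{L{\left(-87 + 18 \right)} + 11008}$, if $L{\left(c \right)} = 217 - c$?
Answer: $\frac{1}{11294} \approx 8.8543 \cdot 10^{-5}$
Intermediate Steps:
$\frac{1}{L{\left(-87 + 18 \right)} + 11008} = \frac{1}{\left(217 - \left(-87 + 18\right)\right) + 11008} = \frac{1}{\left(217 - -69\right) + 11008} = \frac{1}{\left(217 + 69\right) + 11008} = \frac{1}{286 + 11008} = \frac{1}{11294}$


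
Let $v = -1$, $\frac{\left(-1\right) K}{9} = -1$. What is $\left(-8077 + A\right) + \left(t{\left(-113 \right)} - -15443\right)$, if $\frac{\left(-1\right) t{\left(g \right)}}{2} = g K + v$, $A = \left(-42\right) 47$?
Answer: $7428$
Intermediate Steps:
$K = 9$ ($K = \left(-9\right) \left(-1\right) = 9$)
$A = -1974$
$t{\left(g \right)} = 2 - 18 g$ ($t{\left(g \right)} = - 2 \left(g 9 - 1\right) = - 2 \left(9 g - 1\right) = - 2 \left(-1 + 9 g\right) = 2 - 18 g$)
$\left(-8077 + A\right) + \left(t{\left(-113 \right)} - -15443\right) = \left(-8077 - 1974\right) + \left(\left(2 - -2034\right) - -15443\right) = -10051 + \left(\left(2 + 2034\right) + 15443\right) = -10051 + \left(2036 + 15443\right) = -10051 + 17479 = 7428$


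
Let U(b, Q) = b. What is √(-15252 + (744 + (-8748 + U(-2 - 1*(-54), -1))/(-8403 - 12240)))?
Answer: 2*I*√1545541141641/20643 ≈ 120.45*I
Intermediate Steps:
√(-15252 + (744 + (-8748 + U(-2 - 1*(-54), -1))/(-8403 - 12240))) = √(-15252 + (744 + (-8748 + (-2 - 1*(-54)))/(-8403 - 12240))) = √(-15252 + (744 + (-8748 + (-2 + 54))/(-20643))) = √(-15252 + (744 + (-8748 + 52)*(-1/20643))) = √(-15252 + (744 - 8696*(-1/20643))) = √(-15252 + (744 + 8696/20643)) = √(-15252 + 15367088/20643) = √(-299479948/20643) = 2*I*√1545541141641/20643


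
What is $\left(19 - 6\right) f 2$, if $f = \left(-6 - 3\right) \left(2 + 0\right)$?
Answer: $-468$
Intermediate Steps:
$f = -18$ ($f = \left(-9\right) 2 = -18$)
$\left(19 - 6\right) f 2 = \left(19 - 6\right) \left(-18\right) 2 = 13 \left(-18\right) 2 = \left(-234\right) 2 = -468$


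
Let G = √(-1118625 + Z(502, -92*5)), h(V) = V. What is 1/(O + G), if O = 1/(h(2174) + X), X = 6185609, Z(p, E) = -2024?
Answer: 6187783/42908146809037032762 - 38288658455089*I*√1120649/42908146809037032762 ≈ 1.4421e-13 - 0.00094464*I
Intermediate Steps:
G = I*√1120649 (G = √(-1118625 - 2024) = √(-1120649) = I*√1120649 ≈ 1058.6*I)
O = 1/6187783 (O = 1/(2174 + 6185609) = 1/6187783 ≈ 1.6161e-7)
1/(O + G) = 1/(1/6187783 + I*√1120649)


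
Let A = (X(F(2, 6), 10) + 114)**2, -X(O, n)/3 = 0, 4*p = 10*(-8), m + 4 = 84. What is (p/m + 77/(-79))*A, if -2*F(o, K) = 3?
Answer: -1257363/79 ≈ -15916.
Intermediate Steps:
m = 80 (m = -4 + 84 = 80)
F(o, K) = -3/2 (F(o, K) = -1/2*3 = -3/2)
p = -20 (p = (10*(-8))/4 = (1/4)*(-80) = -20)
X(O, n) = 0 (X(O, n) = -3*0 = 0)
A = 12996 (A = (0 + 114)**2 = 114**2 = 12996)
(p/m + 77/(-79))*A = (-20/80 + 77/(-79))*12996 = (-20*1/80 + 77*(-1/79))*12996 = (-1/4 - 77/79)*12996 = -387/316*12996 = -1257363/79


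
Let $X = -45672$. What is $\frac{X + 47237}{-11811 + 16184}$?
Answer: $\frac{1565}{4373} \approx 0.35788$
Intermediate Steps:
$\frac{X + 47237}{-11811 + 16184} = \frac{-45672 + 47237}{-11811 + 16184} = \frac{1565}{4373}$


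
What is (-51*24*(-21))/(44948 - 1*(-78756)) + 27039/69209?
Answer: 91496082/152882681 ≈ 0.59847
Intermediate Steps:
(-51*24*(-21))/(44948 - 1*(-78756)) + 27039/69209 = (-1224*(-21))/(44948 + 78756) + 27039*(1/69209) = 25704/123704 + 27039/69209 = 25704*(1/123704) + 27039/69209 = 459/2209 + 27039/69209 = 91496082/152882681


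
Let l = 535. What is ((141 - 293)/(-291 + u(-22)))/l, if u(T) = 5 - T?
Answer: 19/17655 ≈ 0.0010762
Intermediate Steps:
((141 - 293)/(-291 + u(-22)))/l = ((141 - 293)/(-291 + (5 - 1*(-22))))/535 = -152/(-291 + (5 + 22))*(1/535) = -152/(-291 + 27)*(1/535) = -152/(-264)*(1/535) = -152*(-1/264)*(1/535) = (19/33)*(1/535) = 19/17655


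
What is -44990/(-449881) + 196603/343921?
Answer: 103920960033/154723523401 ≈ 0.67166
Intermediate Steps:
-44990/(-449881) + 196603/343921 = -44990*(-1/449881) + 196603*(1/343921) = 44990/449881 + 196603/343921 = 103920960033/154723523401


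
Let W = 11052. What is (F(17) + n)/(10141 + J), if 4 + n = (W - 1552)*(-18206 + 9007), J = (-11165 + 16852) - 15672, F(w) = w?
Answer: -87390487/156 ≈ -5.6020e+5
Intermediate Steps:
J = -9985 (J = 5687 - 15672 = -9985)
n = -87390504 (n = -4 + (11052 - 1552)*(-18206 + 9007) = -4 + 9500*(-9199) = -4 - 87390500 = -87390504)
(F(17) + n)/(10141 + J) = (17 - 87390504)/(10141 - 9985) = -87390487/156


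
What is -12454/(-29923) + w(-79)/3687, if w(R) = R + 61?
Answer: 15126428/36775367 ≈ 0.41132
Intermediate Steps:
w(R) = 61 + R
-12454/(-29923) + w(-79)/3687 = -12454/(-29923) + (61 - 79)/3687 = -12454*(-1/29923) - 18*1/3687 = 12454/29923 - 6/1229 = 15126428/36775367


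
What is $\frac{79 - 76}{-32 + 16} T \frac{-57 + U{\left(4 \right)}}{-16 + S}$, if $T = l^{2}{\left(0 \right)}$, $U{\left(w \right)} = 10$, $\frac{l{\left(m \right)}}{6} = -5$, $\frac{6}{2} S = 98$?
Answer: $\frac{3807}{8} \approx 475.88$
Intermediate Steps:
$S = \frac{98}{3}$ ($S = \frac{1}{3} \cdot 98 = \frac{98}{3} \approx 32.667$)
$l{\left(m \right)} = -30$ ($l{\left(m \right)} = 6 \left(-5\right) = -30$)
$T = 900$ ($T = \left(-30\right)^{2} = 900$)
$\frac{79 - 76}{-32 + 16} T \frac{-57 + U{\left(4 \right)}}{-16 + S} = \frac{79 - 76}{-32 + 16} \cdot 900 \frac{-57 + 10}{-16 + \frac{98}{3}} = \frac{3}{-16} \cdot 900 \left(- \frac{47}{\frac{50}{3}}\right) = 3 \left(- \frac{1}{16}\right) 900 \left(\left(-47\right) \frac{3}{50}\right) = \left(- \frac{3}{16}\right) 900 \left(- \frac{141}{50}\right) = \left(- \frac{675}{4}\right) \left(- \frac{141}{50}\right) = \frac{3807}{8}$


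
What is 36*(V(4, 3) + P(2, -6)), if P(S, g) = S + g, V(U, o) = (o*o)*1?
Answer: 180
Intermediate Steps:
V(U, o) = o**2 (V(U, o) = o**2*1 = o**2)
36*(V(4, 3) + P(2, -6)) = 36*(3**2 + (2 - 6)) = 36*(9 - 4) = 36*5 = 180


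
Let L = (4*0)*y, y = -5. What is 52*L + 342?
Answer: 342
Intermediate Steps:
L = 0 (L = (4*0)*(-5) = 0*(-5) = 0)
52*L + 342 = 52*0 + 342 = 0 + 342 = 342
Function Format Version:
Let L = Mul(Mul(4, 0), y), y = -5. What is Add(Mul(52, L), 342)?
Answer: 342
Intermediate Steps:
L = 0 (L = Mul(Mul(4, 0), -5) = Mul(0, -5) = 0)
Add(Mul(52, L), 342) = Add(Mul(52, 0), 342) = Add(0, 342) = 342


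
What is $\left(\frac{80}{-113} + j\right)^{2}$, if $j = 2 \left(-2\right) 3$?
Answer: $\frac{2062096}{12769} \approx 161.49$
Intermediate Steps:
$j = -12$ ($j = \left(-4\right) 3 = -12$)
$\left(\frac{80}{-113} + j\right)^{2} = \left(\frac{80}{-113} - 12\right)^{2} = \left(80 \left(- \frac{1}{113}\right) - 12\right)^{2} = \left(- \frac{80}{113} - 12\right)^{2} = \left(- \frac{1436}{113}\right)^{2} = \frac{2062096}{12769}$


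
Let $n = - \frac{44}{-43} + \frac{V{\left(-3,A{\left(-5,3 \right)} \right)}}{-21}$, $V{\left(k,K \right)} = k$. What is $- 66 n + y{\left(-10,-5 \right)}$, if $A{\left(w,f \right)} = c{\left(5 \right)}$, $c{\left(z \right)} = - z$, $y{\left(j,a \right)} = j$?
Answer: $- \frac{26176}{301} \approx -86.964$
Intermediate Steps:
$A{\left(w,f \right)} = -5$ ($A{\left(w,f \right)} = \left(-1\right) 5 = -5$)
$n = \frac{351}{301}$ ($n = - \frac{44}{-43} - \frac{3}{-21} = \left(-44\right) \left(- \frac{1}{43}\right) - - \frac{1}{7} = \frac{44}{43} + \frac{1}{7} = \frac{351}{301} \approx 1.1661$)
$- 66 n + y{\left(-10,-5 \right)} = \left(-66\right) \frac{351}{301} - 10 = - \frac{23166}{301} - 10 = - \frac{26176}{301}$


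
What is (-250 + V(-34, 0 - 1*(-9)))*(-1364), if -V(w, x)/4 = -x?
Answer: 291896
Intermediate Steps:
V(w, x) = 4*x (V(w, x) = -(-4)*x = 4*x)
(-250 + V(-34, 0 - 1*(-9)))*(-1364) = (-250 + 4*(0 - 1*(-9)))*(-1364) = (-250 + 4*(0 + 9))*(-1364) = (-250 + 4*9)*(-1364) = (-250 + 36)*(-1364) = -214*(-1364) = 291896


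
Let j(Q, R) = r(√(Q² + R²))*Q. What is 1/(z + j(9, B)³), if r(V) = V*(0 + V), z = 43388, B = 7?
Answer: 1/1601656388 ≈ 6.2435e-10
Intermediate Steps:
r(V) = V² (r(V) = V*V = V²)
j(Q, R) = Q*(Q² + R²) (j(Q, R) = (√(Q² + R²))²*Q = (Q² + R²)*Q = Q*(Q² + R²))
1/(z + j(9, B)³) = 1/(43388 + (9*(9² + 7²))³) = 1/(43388 + (9*(81 + 49))³) = 1/(43388 + (9*130)³) = 1/(43388 + 1170³) = 1/(43388 + 1601613000) = 1/1601656388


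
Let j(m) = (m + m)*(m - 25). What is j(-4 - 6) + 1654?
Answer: 2354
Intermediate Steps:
j(m) = 2*m*(-25 + m) (j(m) = (2*m)*(-25 + m) = 2*m*(-25 + m))
j(-4 - 6) + 1654 = 2*(-4 - 6)*(-25 + (-4 - 6)) + 1654 = 2*(-10)*(-25 - 10) + 1654 = 2*(-10)*(-35) + 1654 = 700 + 1654 = 2354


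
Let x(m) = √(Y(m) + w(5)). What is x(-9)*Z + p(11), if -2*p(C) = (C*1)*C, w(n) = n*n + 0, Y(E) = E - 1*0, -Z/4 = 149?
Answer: -4889/2 ≈ -2444.5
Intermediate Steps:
Z = -596 (Z = -4*149 = -596)
Y(E) = E (Y(E) = E + 0 = E)
w(n) = n² (w(n) = n² + 0 = n²)
x(m) = √(25 + m) (x(m) = √(m + 5²) = √(m + 25) = √(25 + m))
p(C) = -C²/2 (p(C) = -C*1*C/2 = -C*C/2 = -C²/2)
x(-9)*Z + p(11) = √(25 - 9)*(-596) - ½*11² = √16*(-596) - ½*121 = 4*(-596) - 121/2 = -2384 - 121/2 = -4889/2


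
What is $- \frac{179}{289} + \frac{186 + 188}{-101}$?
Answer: $- \frac{126165}{29189} \approx -4.3223$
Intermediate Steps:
$- \frac{179}{289} + \frac{186 + 188}{-101} = \left(-179\right) \frac{1}{289} + 374 \left(- \frac{1}{101}\right) = - \frac{179}{289} - \frac{374}{101} = - \frac{126165}{29189}$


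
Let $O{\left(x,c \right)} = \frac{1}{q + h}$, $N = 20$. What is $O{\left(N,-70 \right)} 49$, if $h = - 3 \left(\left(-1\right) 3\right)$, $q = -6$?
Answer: $\frac{49}{3} \approx 16.333$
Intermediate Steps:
$h = 9$ ($h = \left(-3\right) \left(-3\right) = 9$)
$O{\left(x,c \right)} = \frac{1}{3}$ ($O{\left(x,c \right)} = \frac{1}{-6 + 9} = \frac{1}{3}$)
$O{\left(N,-70 \right)} 49 = \frac{1}{3} \cdot 49 = \frac{49}{3}$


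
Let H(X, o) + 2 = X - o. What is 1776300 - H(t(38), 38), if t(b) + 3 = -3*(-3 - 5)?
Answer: 1776319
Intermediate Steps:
t(b) = 21 (t(b) = -3 - 3*(-3 - 5) = -3 - 3*(-8) = -3 + 24 = 21)
H(X, o) = -2 + X - o (H(X, o) = -2 + (X - o) = -2 + X - o)
1776300 - H(t(38), 38) = 1776300 - (-2 + 21 - 1*38) = 1776300 - (-2 + 21 - 38) = 1776300 - 1*(-19) = 1776300 + 19 = 1776319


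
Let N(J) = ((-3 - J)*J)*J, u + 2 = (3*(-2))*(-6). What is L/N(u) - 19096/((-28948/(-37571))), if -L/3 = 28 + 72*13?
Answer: -1917933527771/77385241 ≈ -24784.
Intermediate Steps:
u = 34 (u = -2 + (3*(-2))*(-6) = -2 - 6*(-6) = -2 + 36 = 34)
N(J) = J²*(-3 - J) (N(J) = (J*(-3 - J))*J = J²*(-3 - J))
L = -2892 (L = -3*(28 + 72*13) = -3*(28 + 936) = -3*964 = -2892)
L/N(u) - 19096/((-28948/(-37571))) = -2892*1/(1156*(-3 - 1*34)) - 19096/((-28948/(-37571))) = -2892*1/(1156*(-3 - 34)) - 19096/((-28948*(-1/37571))) = -2892/(1156*(-37)) - 19096/28948/37571 = -2892/(-42772) - 19096*37571/28948 = -2892*(-1/42772) - 179363954/7237 = 723/10693 - 179363954/7237 = -1917933527771/77385241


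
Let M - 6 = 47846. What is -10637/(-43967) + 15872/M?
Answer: 3918331/6830873 ≈ 0.57362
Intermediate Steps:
M = 47852 (M = 6 + 47846 = 47852)
-10637/(-43967) + 15872/M = -10637/(-43967) + 15872/47852 = -10637*(-1/43967) + 15872*(1/47852) = 967/3997 + 3968/11963 = 3918331/6830873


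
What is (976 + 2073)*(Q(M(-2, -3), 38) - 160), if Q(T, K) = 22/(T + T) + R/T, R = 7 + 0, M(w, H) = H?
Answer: -506134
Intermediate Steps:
R = 7
Q(T, K) = 18/T (Q(T, K) = 22/(T + T) + 7/T = 22/((2*T)) + 7/T = 22*(1/(2*T)) + 7/T = 11/T + 7/T = 18/T)
(976 + 2073)*(Q(M(-2, -3), 38) - 160) = (976 + 2073)*(18/(-3) - 160) = 3049*(18*(-⅓) - 160) = 3049*(-6 - 160) = 3049*(-166) = -506134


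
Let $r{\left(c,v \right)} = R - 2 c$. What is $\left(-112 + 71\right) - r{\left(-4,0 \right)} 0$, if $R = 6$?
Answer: $0$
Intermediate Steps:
$r{\left(c,v \right)} = 6 - 2 c$
$\left(-112 + 71\right) - r{\left(-4,0 \right)} 0 = \left(-112 + 71\right) - (6 - -8) 0 = - 41 - (6 + 8) 0 = - 41 \left(-1\right) 14 \cdot 0 = - 41 \left(\left(-14\right) 0\right) = \left(-41\right) 0 = 0$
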